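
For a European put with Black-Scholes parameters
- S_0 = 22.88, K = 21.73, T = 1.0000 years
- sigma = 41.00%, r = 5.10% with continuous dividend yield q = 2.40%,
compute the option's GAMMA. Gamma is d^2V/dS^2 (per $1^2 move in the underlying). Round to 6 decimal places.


Answer: Gamma = 0.038378

Derivation:
d1 = 0.3966326152; d2 = -0.0133673848
phi(d1) = 0.3687644267; exp(-qT) = 0.9762857098; exp(-rT) = 0.9502786705
Gamma = exp(-qT) * phi(d1) / (S * sigma * sqrt(T)) = 0.9762857098 * 0.3687644267 / (22.8800 * 0.4100 * 1.0000000000) = 0.038378


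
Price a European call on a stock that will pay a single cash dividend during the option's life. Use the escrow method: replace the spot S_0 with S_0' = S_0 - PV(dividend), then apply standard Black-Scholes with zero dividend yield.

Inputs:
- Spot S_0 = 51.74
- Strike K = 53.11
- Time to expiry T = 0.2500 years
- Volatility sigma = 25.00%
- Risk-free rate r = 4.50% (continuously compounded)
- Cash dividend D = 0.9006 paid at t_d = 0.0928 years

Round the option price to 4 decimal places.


PV(D) = D * exp(-r * t_d) = 0.9006 * 0.99583271 = 0.89684694
S_0' = S_0 - PV(D) = 51.7400 - 0.89684694 = 50.84315306
d1 = (ln(S_0'/K) + (r + sigma^2/2)*T) / (sigma*sqrt(T)) = -0.19645817
d2 = d1 - sigma*sqrt(T) = -0.32145817
exp(-rT) = 0.98881304
N(d1) = 0.42212579; N(d2) = 0.37393161
C = S_0' * N(d1) - K * exp(-rT) * N(d2) = 50.84315306 * 0.42212579 - 53.1100 * 0.98881304 * 0.37393161 = 1.8249

Answer: Price = 1.8249


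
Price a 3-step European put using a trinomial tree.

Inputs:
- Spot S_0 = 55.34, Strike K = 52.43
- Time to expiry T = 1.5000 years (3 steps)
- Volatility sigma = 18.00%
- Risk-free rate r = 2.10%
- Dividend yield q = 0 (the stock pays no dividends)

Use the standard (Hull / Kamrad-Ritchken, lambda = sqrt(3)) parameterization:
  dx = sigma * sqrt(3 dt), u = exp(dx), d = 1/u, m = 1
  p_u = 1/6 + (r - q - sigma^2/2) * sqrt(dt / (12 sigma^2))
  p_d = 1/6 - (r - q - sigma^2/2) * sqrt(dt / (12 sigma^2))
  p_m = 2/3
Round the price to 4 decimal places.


Answer: Price = V(0,0) = 2.7233

Derivation:
dt = T/N = 0.500000; dx = sigma*sqrt(3*dt) = 0.220454
u = exp(dx) = 1.246643; d = 1/u = 0.802154
p_u = 0.172110, p_m = 0.666667, p_d = 0.161223
Discount per step: exp(-r*dt) = 0.989555
Stock lattice S(k, j) with j the centered position index:
  k=0: S(0,+0) = 55.3400
  k=1: S(1,-1) = 44.3912; S(1,+0) = 55.3400; S(1,+1) = 68.9892
  k=2: S(2,-2) = 35.6086; S(2,-1) = 44.3912; S(2,+0) = 55.3400; S(2,+1) = 68.9892; S(2,+2) = 86.0049
  k=3: S(3,-3) = 28.5636; S(3,-2) = 35.6086; S(3,-1) = 44.3912; S(3,+0) = 55.3400; S(3,+1) = 68.9892; S(3,+2) = 86.0049; S(3,+3) = 107.2174
Terminal payoffs V(N, j) = max(K - S_T, 0):
  V(3,-3) = 23.866384; V(3,-2) = 16.821377; V(3,-1) = 8.038771; V(3,+0) = 0.000000; V(3,+1) = 0.000000; V(3,+2) = 0.000000; V(3,+3) = 0.000000
Backward induction: V(k, j) = exp(-r*dt) * [p_u * V(k+1, j+1) + p_m * V(k+1, j) + p_d * V(k+1, j-1)]
  V(2,-2) = exp(-r*dt) * [p_u*8.038771 + p_m*16.821377 + p_d*23.866384] = 16.273847
  V(2,-1) = exp(-r*dt) * [p_u*0.000000 + p_m*8.038771 + p_d*16.821377] = 7.986876
  V(2,+0) = exp(-r*dt) * [p_u*0.000000 + p_m*0.000000 + p_d*8.038771] = 1.282500
  V(2,+1) = exp(-r*dt) * [p_u*0.000000 + p_m*0.000000 + p_d*0.000000] = 0.000000
  V(2,+2) = exp(-r*dt) * [p_u*0.000000 + p_m*0.000000 + p_d*0.000000] = 0.000000
  V(1,-1) = exp(-r*dt) * [p_u*1.282500 + p_m*7.986876 + p_d*16.273847] = 8.083713
  V(1,+0) = exp(-r*dt) * [p_u*0.000000 + p_m*1.282500 + p_d*7.986876] = 2.120291
  V(1,+1) = exp(-r*dt) * [p_u*0.000000 + p_m*0.000000 + p_d*1.282500] = 0.204609
  V(0,+0) = exp(-r*dt) * [p_u*0.204609 + p_m*2.120291 + p_d*8.083713] = 2.723281


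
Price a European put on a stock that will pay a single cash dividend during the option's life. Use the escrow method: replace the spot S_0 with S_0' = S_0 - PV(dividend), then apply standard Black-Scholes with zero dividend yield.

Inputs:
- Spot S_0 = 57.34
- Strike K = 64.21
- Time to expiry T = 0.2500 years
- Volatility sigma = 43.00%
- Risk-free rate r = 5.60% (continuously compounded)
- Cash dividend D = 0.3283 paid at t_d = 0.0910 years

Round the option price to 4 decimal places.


PV(D) = D * exp(-r * t_d) = 0.3283 * 0.99491696 = 0.32663124
S_0' = S_0 - PV(D) = 57.3400 - 0.32663124 = 57.01336876
d1 = (ln(S_0'/K) + (r + sigma^2/2)*T) / (sigma*sqrt(T)) = -0.38028224
d2 = d1 - sigma*sqrt(T) = -0.59528224
exp(-rT) = 0.98609754
N(-d1) = 0.64813204; N(-d2) = 0.72417259
P = K * exp(-rT) * N(-d2) - S_0' * N(-d1) = 64.2100 * 0.98609754 * 0.72417259 - 57.01336876 * 0.64813204 = 8.9005

Answer: Price = 8.9005


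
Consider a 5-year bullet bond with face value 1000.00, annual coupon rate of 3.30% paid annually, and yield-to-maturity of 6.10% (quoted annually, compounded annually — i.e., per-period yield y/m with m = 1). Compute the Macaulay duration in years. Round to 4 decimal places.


Answer: Macaulay duration = 4.6672 years

Derivation:
Coupon per period c = face * coupon_rate / m = 33.000000
Periods per year m = 1; per-period yield y/m = 0.061000
Number of cashflows N = 5
Cashflows (t years, CF_t, discount factor 1/(1+y/m)^(m*t), PV):
  t = 1.0000: CF_t = 33.000000, DF = 0.942507, PV = 31.102733
  t = 2.0000: CF_t = 33.000000, DF = 0.888320, PV = 29.314546
  t = 3.0000: CF_t = 33.000000, DF = 0.837247, PV = 27.629167
  t = 4.0000: CF_t = 33.000000, DF = 0.789112, PV = 26.040685
  t = 5.0000: CF_t = 1033.000000, DF = 0.743743, PV = 768.286854
Price P = sum_t PV_t = 882.373985
Macaulay numerator sum_t t * PV_t:
  t * PV_t at t = 1.0000: 31.102733
  t * PV_t at t = 2.0000: 58.629092
  t * PV_t at t = 3.0000: 82.887500
  t * PV_t at t = 4.0000: 104.162740
  t * PV_t at t = 5.0000: 3841.434269
Macaulay duration D = (sum_t t * PV_t) / P = 4118.216335 / 882.373985 = 4.667201


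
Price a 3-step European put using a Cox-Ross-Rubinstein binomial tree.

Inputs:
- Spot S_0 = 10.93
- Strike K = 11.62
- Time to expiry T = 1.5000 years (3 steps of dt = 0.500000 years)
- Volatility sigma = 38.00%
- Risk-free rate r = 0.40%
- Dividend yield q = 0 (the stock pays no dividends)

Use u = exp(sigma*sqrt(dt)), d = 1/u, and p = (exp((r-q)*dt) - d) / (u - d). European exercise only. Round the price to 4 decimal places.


dt = T/N = 0.500000
u = exp(sigma*sqrt(dt)) = 1.308263; d = 1/u = 0.764372
p = (exp((r-q)*dt) - d) / (u - d) = 0.436907
Discount per step: exp(-r*dt) = 0.998002
Stock lattice S(k, i) with i counting down-moves:
  k=0: S(0,0) = 10.9300
  k=1: S(1,0) = 14.2993; S(1,1) = 8.3546
  k=2: S(2,0) = 18.7073; S(2,1) = 10.9300; S(2,2) = 6.3860
  k=3: S(3,0) = 24.4740; S(3,1) = 14.2993; S(3,2) = 8.3546; S(3,3) = 4.8813
Terminal payoffs V(N, i) = max(K - S_T, 0):
  V(3,0) = 0.000000; V(3,1) = 0.000000; V(3,2) = 3.265413; V(3,3) = 6.738710
Backward induction: V(k, i) = exp(-r*dt) * [p * V(k+1, i) + (1-p) * V(k+1, i+1)].
  V(2,0) = exp(-r*dt) * [p*0.000000 + (1-p)*0.000000] = 0.000000
  V(2,1) = exp(-r*dt) * [p*0.000000 + (1-p)*3.265413] = 1.835057
  V(2,2) = exp(-r*dt) * [p*3.265413 + (1-p)*6.738710] = 5.210770
  V(1,0) = exp(-r*dt) * [p*0.000000 + (1-p)*1.835057] = 1.031243
  V(1,1) = exp(-r*dt) * [p*1.835057 + (1-p)*5.210770] = 3.728433
  V(0,0) = exp(-r*dt) * [p*1.031243 + (1-p)*3.728433] = 2.544917

Answer: Price = V(0,0) = 2.5449


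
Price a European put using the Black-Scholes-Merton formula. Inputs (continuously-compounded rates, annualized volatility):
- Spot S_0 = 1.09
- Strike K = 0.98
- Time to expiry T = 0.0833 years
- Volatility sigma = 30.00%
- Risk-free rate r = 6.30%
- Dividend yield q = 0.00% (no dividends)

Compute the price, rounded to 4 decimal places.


d1 = (ln(S/K) + (r - q + 0.5*sigma^2) * T) / (sigma * sqrt(T)) = 1.33252310
d2 = d1 - sigma * sqrt(T) = 1.24593788
exp(-rT) = 0.99476585; exp(-qT) = 1.00000000
P = K * exp(-rT) * N(-d2) - S_0 * exp(-qT) * N(-d1)
N(-d1) = 0.09134418; N(-d2) = 0.10639360
P = 0.9800 * 0.99476585 * 0.10639360 - 1.0900 * 1.00000000 * 0.09134418 = 0.0042

Answer: Price = 0.0042


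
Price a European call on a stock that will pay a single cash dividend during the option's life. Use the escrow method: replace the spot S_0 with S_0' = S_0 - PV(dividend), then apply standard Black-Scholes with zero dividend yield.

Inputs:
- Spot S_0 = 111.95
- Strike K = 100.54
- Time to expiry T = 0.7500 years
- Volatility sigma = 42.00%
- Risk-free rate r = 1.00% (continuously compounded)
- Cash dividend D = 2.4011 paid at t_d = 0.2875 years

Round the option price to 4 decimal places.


PV(D) = D * exp(-r * t_d) = 2.4011 * 0.99712913 = 2.39420675
S_0' = S_0 - PV(D) = 111.9500 - 2.39420675 = 109.55579325
d1 = (ln(S_0'/K) + (r + sigma^2/2)*T) / (sigma*sqrt(T)) = 0.43858905
d2 = d1 - sigma*sqrt(T) = 0.07485838
exp(-rT) = 0.99252805
N(d1) = 0.66952033; N(d2) = 0.52983630
C = S_0' * N(d1) - K * exp(-rT) * N(d2) = 109.55579325 * 0.66952033 - 100.5400 * 0.99252805 * 0.52983630 = 20.4781

Answer: Price = 20.4781


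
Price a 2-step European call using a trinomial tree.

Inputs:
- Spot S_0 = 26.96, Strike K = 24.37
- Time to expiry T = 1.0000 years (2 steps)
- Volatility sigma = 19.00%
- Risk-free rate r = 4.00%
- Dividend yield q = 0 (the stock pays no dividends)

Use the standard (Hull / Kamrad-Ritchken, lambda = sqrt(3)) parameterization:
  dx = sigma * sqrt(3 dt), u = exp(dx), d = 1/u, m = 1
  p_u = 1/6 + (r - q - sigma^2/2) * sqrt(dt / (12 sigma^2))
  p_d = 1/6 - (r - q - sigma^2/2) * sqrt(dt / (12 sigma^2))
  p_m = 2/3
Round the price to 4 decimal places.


Answer: Price = V(0,0) = 4.2399

Derivation:
dt = T/N = 0.500000; dx = sigma*sqrt(3*dt) = 0.232702
u = exp(dx) = 1.262005; d = 1/u = 0.792390
p_u = 0.190248, p_m = 0.666667, p_d = 0.143085
Discount per step: exp(-r*dt) = 0.980199
Stock lattice S(k, j) with j the centered position index:
  k=0: S(0,+0) = 26.9600
  k=1: S(1,-1) = 21.3628; S(1,+0) = 26.9600; S(1,+1) = 34.0236
  k=2: S(2,-2) = 16.9277; S(2,-1) = 21.3628; S(2,+0) = 26.9600; S(2,+1) = 34.0236; S(2,+2) = 42.9380
Terminal payoffs V(N, j) = max(S_T - K, 0):
  V(2,-2) = 0.000000; V(2,-1) = 0.000000; V(2,+0) = 2.590000; V(2,+1) = 9.653648; V(2,+2) = 18.568005
Backward induction: V(k, j) = exp(-r*dt) * [p_u * V(k+1, j+1) + p_m * V(k+1, j) + p_d * V(k+1, j-1)]
  V(1,-1) = exp(-r*dt) * [p_u*2.590000 + p_m*0.000000 + p_d*0.000000] = 0.482986
  V(1,+0) = exp(-r*dt) * [p_u*9.653648 + p_m*2.590000 + p_d*0.000000] = 3.492700
  V(1,+1) = exp(-r*dt) * [p_u*18.568005 + p_m*9.653648 + p_d*2.590000] = 10.134165
  V(0,+0) = exp(-r*dt) * [p_u*10.134165 + p_m*3.492700 + p_d*0.482986] = 4.239931


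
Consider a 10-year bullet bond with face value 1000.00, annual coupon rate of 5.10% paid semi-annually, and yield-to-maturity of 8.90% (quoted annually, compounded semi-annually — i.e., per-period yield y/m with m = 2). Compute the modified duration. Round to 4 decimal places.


Coupon per period c = face * coupon_rate / m = 25.500000
Periods per year m = 2; per-period yield y/m = 0.044500
Number of cashflows N = 20
Cashflows (t years, CF_t, discount factor 1/(1+y/m)^(m*t), PV):
  t = 0.5000: CF_t = 25.500000, DF = 0.957396, PV = 24.413595
  t = 1.0000: CF_t = 25.500000, DF = 0.916607, PV = 23.373475
  t = 1.5000: CF_t = 25.500000, DF = 0.877556, PV = 22.377669
  t = 2.0000: CF_t = 25.500000, DF = 0.840168, PV = 21.424288
  t = 2.5000: CF_t = 25.500000, DF = 0.804374, PV = 20.511525
  t = 3.0000: CF_t = 25.500000, DF = 0.770104, PV = 19.637650
  t = 3.5000: CF_t = 25.500000, DF = 0.737294, PV = 18.801005
  t = 4.0000: CF_t = 25.500000, DF = 0.705883, PV = 18.000005
  t = 4.5000: CF_t = 25.500000, DF = 0.675809, PV = 17.233131
  t = 5.0000: CF_t = 25.500000, DF = 0.647017, PV = 16.498928
  t = 5.5000: CF_t = 25.500000, DF = 0.619451, PV = 15.796006
  t = 6.0000: CF_t = 25.500000, DF = 0.593060, PV = 15.123031
  t = 6.5000: CF_t = 25.500000, DF = 0.567793, PV = 14.478728
  t = 7.0000: CF_t = 25.500000, DF = 0.543603, PV = 13.861874
  t = 7.5000: CF_t = 25.500000, DF = 0.520443, PV = 13.271302
  t = 8.0000: CF_t = 25.500000, DF = 0.498270, PV = 12.705889
  t = 8.5000: CF_t = 25.500000, DF = 0.477042, PV = 12.164566
  t = 9.0000: CF_t = 25.500000, DF = 0.456718, PV = 11.646306
  t = 9.5000: CF_t = 25.500000, DF = 0.437260, PV = 11.150125
  t = 10.0000: CF_t = 1025.500000, DF = 0.418631, PV = 429.305822
Price P = sum_t PV_t = 751.774922
First compute Macaulay numerator sum_t t * PV_t:
  t * PV_t at t = 0.5000: 12.206798
  t * PV_t at t = 1.0000: 23.373475
  t * PV_t at t = 1.5000: 33.566504
  t * PV_t at t = 2.0000: 42.848577
  t * PV_t at t = 2.5000: 51.278813
  t * PV_t at t = 3.0000: 58.912950
  t * PV_t at t = 3.5000: 65.803518
  t * PV_t at t = 4.0000: 72.000020
  t * PV_t at t = 4.5000: 77.549088
  t * PV_t at t = 5.0000: 82.494642
  t * PV_t at t = 5.5000: 86.878034
  t * PV_t at t = 6.0000: 90.738187
  t * PV_t at t = 6.5000: 94.111731
  t * PV_t at t = 7.0000: 97.033121
  t * PV_t at t = 7.5000: 99.534761
  t * PV_t at t = 8.0000: 101.647115
  t * PV_t at t = 8.5000: 103.398813
  t * PV_t at t = 9.0000: 104.816751
  t * PV_t at t = 9.5000: 105.926188
  t * PV_t at t = 10.0000: 4293.058222
Macaulay duration D = 5697.177308 / 751.774922 = 7.578302
Modified duration = D / (1 + y/m) = 7.578302 / (1 + 0.044500) = 7.255435

Answer: Modified duration = 7.2554


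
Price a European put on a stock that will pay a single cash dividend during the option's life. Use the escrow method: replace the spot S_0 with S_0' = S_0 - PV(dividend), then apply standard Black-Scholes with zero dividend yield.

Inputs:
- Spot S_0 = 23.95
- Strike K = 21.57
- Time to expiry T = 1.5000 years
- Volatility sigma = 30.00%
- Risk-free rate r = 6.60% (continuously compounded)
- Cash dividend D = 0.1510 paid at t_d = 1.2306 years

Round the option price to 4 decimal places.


PV(D) = D * exp(-r * t_d) = 0.1510 * 0.92199120 = 0.13922067
S_0' = S_0 - PV(D) = 23.9500 - 0.13922067 = 23.81077933
d1 = (ln(S_0'/K) + (r + sigma^2/2)*T) / (sigma*sqrt(T)) = 0.72215021
d2 = d1 - sigma*sqrt(T) = 0.35472675
exp(-rT) = 0.90574271
N(-d1) = 0.23510106; N(-d2) = 0.36139715
P = K * exp(-rT) * N(-d2) - S_0' * N(-d1) = 21.5700 * 0.90574271 * 0.36139715 - 23.81077933 * 0.23510106 = 1.4626

Answer: Price = 1.4626


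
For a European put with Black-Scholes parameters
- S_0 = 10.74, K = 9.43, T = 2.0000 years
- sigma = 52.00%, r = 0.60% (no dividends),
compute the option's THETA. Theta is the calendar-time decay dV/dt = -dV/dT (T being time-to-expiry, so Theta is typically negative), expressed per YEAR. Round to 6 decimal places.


Answer: Theta = -0.641240

Derivation:
d1 = 0.5608974859; d2 = -0.1744935666
phi(d1) = 0.3408742875; exp(-qT) = 1.0000000000; exp(-rT) = 0.9880717129
Theta = -S*exp(-qT)*phi(d1)*sigma/(2*sqrt(T)) + r*K*exp(-rT)*N(-d2) - q*S*exp(-qT)*N(-d1)
N(-d1) = 0.2874337120; N(-d2) = 0.5692612068; sqrt(T) = 1.4142135624
Term 1 = -10.7400 * 1.0000000000 * 0.3408742875 * 0.5200 / (2 * 1.4142135624) = -0.6730647943
Term 2 = 0.0060 * 9.4300 * 0.9880717129 * 0.5692612068 = 0.0318246033
Term 3 = 0 (no dividend yield, q = 0)
Theta = -0.6730647943 + (0.0318246033) + (0.0000000000) = -0.641240


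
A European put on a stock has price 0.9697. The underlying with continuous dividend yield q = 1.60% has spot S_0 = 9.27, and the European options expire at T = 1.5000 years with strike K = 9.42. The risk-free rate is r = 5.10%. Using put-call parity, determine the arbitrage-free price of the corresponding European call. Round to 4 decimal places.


Answer: Call price = 1.2936

Derivation:
Put-call parity: C - P = S_0 * exp(-qT) - K * exp(-rT).
S_0 * exp(-qT) = 9.2700 * 0.97628571 = 9.05016853
K * exp(-rT) = 9.4200 * 0.92635291 = 8.72624445
C = P + S*exp(-qT) - K*exp(-rT)
C = 0.9697 + 9.05016853 - 8.72624445 = 1.2936


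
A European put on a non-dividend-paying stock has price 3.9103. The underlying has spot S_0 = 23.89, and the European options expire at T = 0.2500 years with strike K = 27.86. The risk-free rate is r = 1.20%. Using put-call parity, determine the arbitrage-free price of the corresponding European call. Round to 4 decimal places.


Answer: Call price = 0.0238

Derivation:
Put-call parity: C - P = S_0 * exp(-qT) - K * exp(-rT).
S_0 * exp(-qT) = 23.8900 * 1.00000000 = 23.89000000
K * exp(-rT) = 27.8600 * 0.99700450 = 27.77654524
C = P + S*exp(-qT) - K*exp(-rT)
C = 3.9103 + 23.89000000 - 27.77654524 = 0.0238


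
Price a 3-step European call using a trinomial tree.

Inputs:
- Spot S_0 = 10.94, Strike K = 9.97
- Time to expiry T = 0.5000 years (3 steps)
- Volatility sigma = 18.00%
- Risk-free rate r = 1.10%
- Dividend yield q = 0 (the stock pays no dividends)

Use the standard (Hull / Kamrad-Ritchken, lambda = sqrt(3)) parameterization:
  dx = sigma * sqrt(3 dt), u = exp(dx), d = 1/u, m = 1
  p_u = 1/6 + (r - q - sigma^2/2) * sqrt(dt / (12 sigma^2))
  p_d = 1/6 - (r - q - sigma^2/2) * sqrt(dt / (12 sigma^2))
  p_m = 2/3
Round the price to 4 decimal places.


Answer: Price = V(0,0) = 1.2034

Derivation:
dt = T/N = 0.166667; dx = sigma*sqrt(3*dt) = 0.127279
u = exp(dx) = 1.135734; d = 1/u = 0.880488
p_u = 0.163262, p_m = 0.666667, p_d = 0.170071
Discount per step: exp(-r*dt) = 0.998168
Stock lattice S(k, j) with j the centered position index:
  k=0: S(0,+0) = 10.9400
  k=1: S(1,-1) = 9.6325; S(1,+0) = 10.9400; S(1,+1) = 12.4249
  k=2: S(2,-2) = 8.4813; S(2,-1) = 9.6325; S(2,+0) = 10.9400; S(2,+1) = 12.4249; S(2,+2) = 14.1114
  k=3: S(3,-3) = 7.4677; S(3,-2) = 8.4813; S(3,-1) = 9.6325; S(3,+0) = 10.9400; S(3,+1) = 12.4249; S(3,+2) = 14.1114; S(3,+3) = 16.0268
Terminal payoffs V(N, j) = max(S_T - K, 0):
  V(3,-3) = 0.000000; V(3,-2) = 0.000000; V(3,-1) = 0.000000; V(3,+0) = 0.970000; V(3,+1) = 2.454931; V(3,+2) = 4.141418; V(3,+3) = 6.056818
Backward induction: V(k, j) = exp(-r*dt) * [p_u * V(k+1, j+1) + p_m * V(k+1, j) + p_d * V(k+1, j-1)]
  V(2,-2) = exp(-r*dt) * [p_u*0.000000 + p_m*0.000000 + p_d*0.000000] = 0.000000
  V(2,-1) = exp(-r*dt) * [p_u*0.970000 + p_m*0.000000 + p_d*0.000000] = 0.158074
  V(2,+0) = exp(-r*dt) * [p_u*2.454931 + p_m*0.970000 + p_d*0.000000] = 1.045545
  V(2,+1) = exp(-r*dt) * [p_u*4.141418 + p_m*2.454931 + p_d*0.970000] = 2.473188
  V(2,+2) = exp(-r*dt) * [p_u*6.056818 + p_m*4.141418 + p_d*2.454931] = 4.159674
  V(1,-1) = exp(-r*dt) * [p_u*1.045545 + p_m*0.158074 + p_d*0.000000] = 0.275575
  V(1,+0) = exp(-r*dt) * [p_u*2.473188 + p_m*1.045545 + p_d*0.158074] = 1.125626
  V(1,+1) = exp(-r*dt) * [p_u*4.159674 + p_m*2.473188 + p_d*1.045545] = 2.501137
  V(0,+0) = exp(-r*dt) * [p_u*2.501137 + p_m*1.125626 + p_d*0.275575] = 1.203417


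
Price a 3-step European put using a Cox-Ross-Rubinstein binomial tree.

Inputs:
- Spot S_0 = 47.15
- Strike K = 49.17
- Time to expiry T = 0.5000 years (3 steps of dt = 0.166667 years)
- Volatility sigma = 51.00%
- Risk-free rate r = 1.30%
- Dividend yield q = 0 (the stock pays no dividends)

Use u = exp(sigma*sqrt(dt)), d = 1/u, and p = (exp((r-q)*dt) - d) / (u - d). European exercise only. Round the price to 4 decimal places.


dt = T/N = 0.166667
u = exp(sigma*sqrt(dt)) = 1.231468; d = 1/u = 0.812039
p = (exp((r-q)*dt) - d) / (u - d) = 0.453307
Discount per step: exp(-r*dt) = 0.997836
Stock lattice S(k, i) with i counting down-moves:
  k=0: S(0,0) = 47.1500
  k=1: S(1,0) = 58.0637; S(1,1) = 38.2876
  k=2: S(2,0) = 71.5036; S(2,1) = 47.1500; S(2,2) = 31.0911
  k=3: S(3,0) = 88.0543; S(3,1) = 58.0637; S(3,2) = 38.2876; S(3,3) = 25.2472
Terminal payoffs V(N, i) = max(K - S_T, 0):
  V(3,0) = 0.000000; V(3,1) = 0.000000; V(3,2) = 10.882350; V(3,3) = 23.922829
Backward induction: V(k, i) = exp(-r*dt) * [p * V(k+1, i) + (1-p) * V(k+1, i+1)].
  V(2,0) = exp(-r*dt) * [p*0.000000 + (1-p)*0.000000] = 0.000000
  V(2,1) = exp(-r*dt) * [p*0.000000 + (1-p)*10.882350] = 5.936429
  V(2,2) = exp(-r*dt) * [p*10.882350 + (1-p)*23.922829] = 17.972507
  V(1,0) = exp(-r*dt) * [p*0.000000 + (1-p)*5.936429] = 3.238381
  V(1,1) = exp(-r*dt) * [p*5.936429 + (1-p)*17.972507] = 12.489380
  V(0,0) = exp(-r*dt) * [p*3.238381 + (1-p)*12.489380] = 8.277883

Answer: Price = V(0,0) = 8.2779


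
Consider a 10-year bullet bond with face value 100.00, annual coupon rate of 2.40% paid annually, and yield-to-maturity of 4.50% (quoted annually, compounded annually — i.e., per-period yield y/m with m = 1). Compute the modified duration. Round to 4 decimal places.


Answer: Modified duration = 8.5098

Derivation:
Coupon per period c = face * coupon_rate / m = 2.400000
Periods per year m = 1; per-period yield y/m = 0.045000
Number of cashflows N = 10
Cashflows (t years, CF_t, discount factor 1/(1+y/m)^(m*t), PV):
  t = 1.0000: CF_t = 2.400000, DF = 0.956938, PV = 2.296651
  t = 2.0000: CF_t = 2.400000, DF = 0.915730, PV = 2.197752
  t = 3.0000: CF_t = 2.400000, DF = 0.876297, PV = 2.103112
  t = 4.0000: CF_t = 2.400000, DF = 0.838561, PV = 2.012547
  t = 5.0000: CF_t = 2.400000, DF = 0.802451, PV = 1.925883
  t = 6.0000: CF_t = 2.400000, DF = 0.767896, PV = 1.842950
  t = 7.0000: CF_t = 2.400000, DF = 0.734828, PV = 1.763588
  t = 8.0000: CF_t = 2.400000, DF = 0.703185, PV = 1.687644
  t = 9.0000: CF_t = 2.400000, DF = 0.672904, PV = 1.614971
  t = 10.0000: CF_t = 102.400000, DF = 0.643928, PV = 65.938195
Price P = sum_t PV_t = 83.383292
First compute Macaulay numerator sum_t t * PV_t:
  t * PV_t at t = 1.0000: 2.296651
  t * PV_t at t = 2.0000: 4.395504
  t * PV_t at t = 3.0000: 6.309336
  t * PV_t at t = 4.0000: 8.050189
  t * PV_t at t = 5.0000: 9.629413
  t * PV_t at t = 6.0000: 11.057699
  t * PV_t at t = 7.0000: 12.345118
  t * PV_t at t = 8.0000: 13.501154
  t * PV_t at t = 9.0000: 14.534736
  t * PV_t at t = 10.0000: 659.381946
Macaulay duration D = 741.501745 / 83.383292 = 8.892690
Modified duration = D / (1 + y/m) = 8.892690 / (1 + 0.045000) = 8.509751


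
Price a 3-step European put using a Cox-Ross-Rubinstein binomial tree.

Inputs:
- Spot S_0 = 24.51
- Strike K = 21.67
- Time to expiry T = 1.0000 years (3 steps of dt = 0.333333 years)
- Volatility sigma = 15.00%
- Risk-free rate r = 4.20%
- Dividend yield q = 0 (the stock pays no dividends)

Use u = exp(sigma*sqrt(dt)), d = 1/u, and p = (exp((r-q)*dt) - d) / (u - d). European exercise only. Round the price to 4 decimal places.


dt = T/N = 0.333333
u = exp(sigma*sqrt(dt)) = 1.090463; d = 1/u = 0.917042
p = (exp((r-q)*dt) - d) / (u - d) = 0.559659
Discount per step: exp(-r*dt) = 0.986098
Stock lattice S(k, i) with i counting down-moves:
  k=0: S(0,0) = 24.5100
  k=1: S(1,0) = 26.7273; S(1,1) = 22.4767
  k=2: S(2,0) = 29.1451; S(2,1) = 24.5100; S(2,2) = 20.6121
  k=3: S(3,0) = 31.7816; S(3,1) = 26.7273; S(3,2) = 22.4767; S(3,3) = 18.9021
Terminal payoffs V(N, i) = max(K - S_T, 0):
  V(3,0) = 0.000000; V(3,1) = 0.000000; V(3,2) = 0.000000; V(3,3) = 2.767890
Backward induction: V(k, i) = exp(-r*dt) * [p * V(k+1, i) + (1-p) * V(k+1, i+1)].
  V(2,0) = exp(-r*dt) * [p*0.000000 + (1-p)*0.000000] = 0.000000
  V(2,1) = exp(-r*dt) * [p*0.000000 + (1-p)*0.000000] = 0.000000
  V(2,2) = exp(-r*dt) * [p*0.000000 + (1-p)*2.767890] = 1.201872
  V(1,0) = exp(-r*dt) * [p*0.000000 + (1-p)*0.000000] = 0.000000
  V(1,1) = exp(-r*dt) * [p*0.000000 + (1-p)*1.201872] = 0.521876
  V(0,0) = exp(-r*dt) * [p*0.000000 + (1-p)*0.521876] = 0.226609

Answer: Price = V(0,0) = 0.2266


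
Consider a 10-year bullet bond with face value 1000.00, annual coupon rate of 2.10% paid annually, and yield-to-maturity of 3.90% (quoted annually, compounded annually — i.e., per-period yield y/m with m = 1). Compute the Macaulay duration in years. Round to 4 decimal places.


Coupon per period c = face * coupon_rate / m = 21.000000
Periods per year m = 1; per-period yield y/m = 0.039000
Number of cashflows N = 10
Cashflows (t years, CF_t, discount factor 1/(1+y/m)^(m*t), PV):
  t = 1.0000: CF_t = 21.000000, DF = 0.962464, PV = 20.211742
  t = 2.0000: CF_t = 21.000000, DF = 0.926337, PV = 19.453072
  t = 3.0000: CF_t = 21.000000, DF = 0.891566, PV = 18.722880
  t = 4.0000: CF_t = 21.000000, DF = 0.858100, PV = 18.020096
  t = 5.0000: CF_t = 21.000000, DF = 0.825890, PV = 17.343692
  t = 6.0000: CF_t = 21.000000, DF = 0.794889, PV = 16.692678
  t = 7.0000: CF_t = 21.000000, DF = 0.765052, PV = 16.066100
  t = 8.0000: CF_t = 21.000000, DF = 0.736335, PV = 15.463041
  t = 9.0000: CF_t = 21.000000, DF = 0.708696, PV = 14.882619
  t = 10.0000: CF_t = 1021.000000, DF = 0.682094, PV = 696.418447
Price P = sum_t PV_t = 853.274368
Macaulay numerator sum_t t * PV_t:
  t * PV_t at t = 1.0000: 20.211742
  t * PV_t at t = 2.0000: 38.906144
  t * PV_t at t = 3.0000: 56.168640
  t * PV_t at t = 4.0000: 72.080385
  t * PV_t at t = 5.0000: 86.718461
  t * PV_t at t = 6.0000: 100.156066
  t * PV_t at t = 7.0000: 112.462699
  t * PV_t at t = 8.0000: 123.704330
  t * PV_t at t = 9.0000: 133.943572
  t * PV_t at t = 10.0000: 6964.184473
Macaulay duration D = (sum_t t * PV_t) / P = 7708.536512 / 853.274368 = 9.034065

Answer: Macaulay duration = 9.0341 years


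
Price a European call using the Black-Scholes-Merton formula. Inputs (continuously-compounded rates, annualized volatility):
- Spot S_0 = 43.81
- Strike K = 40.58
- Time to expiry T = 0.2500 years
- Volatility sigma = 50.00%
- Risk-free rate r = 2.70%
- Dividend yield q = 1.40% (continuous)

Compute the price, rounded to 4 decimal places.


d1 = (ln(S/K) + (r - q + 0.5*sigma^2) * T) / (sigma * sqrt(T)) = 0.44434707
d2 = d1 - sigma * sqrt(T) = 0.19434707
exp(-rT) = 0.99327273; exp(-qT) = 0.99650612
C = S_0 * exp(-qT) * N(d1) - K * exp(-rT) * N(d2)
N(d1) = 0.67160416; N(d2) = 0.57704793
C = 43.8100 * 0.99650612 * 0.67160416 - 40.5800 * 0.99327273 * 0.57704793 = 6.0611

Answer: Price = 6.0611


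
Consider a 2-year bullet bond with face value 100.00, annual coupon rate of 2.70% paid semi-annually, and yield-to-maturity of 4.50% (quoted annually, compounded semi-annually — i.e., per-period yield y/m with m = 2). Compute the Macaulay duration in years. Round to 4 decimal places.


Coupon per period c = face * coupon_rate / m = 1.350000
Periods per year m = 2; per-period yield y/m = 0.022500
Number of cashflows N = 4
Cashflows (t years, CF_t, discount factor 1/(1+y/m)^(m*t), PV):
  t = 0.5000: CF_t = 1.350000, DF = 0.977995, PV = 1.320293
  t = 1.0000: CF_t = 1.350000, DF = 0.956474, PV = 1.291240
  t = 1.5000: CF_t = 1.350000, DF = 0.935427, PV = 1.262827
  t = 2.0000: CF_t = 101.350000, DF = 0.914843, PV = 92.719373
Price P = sum_t PV_t = 96.593734
Macaulay numerator sum_t t * PV_t:
  t * PV_t at t = 0.5000: 0.660147
  t * PV_t at t = 1.0000: 1.291240
  t * PV_t at t = 1.5000: 1.894240
  t * PV_t at t = 2.0000: 185.438746
Macaulay duration D = (sum_t t * PV_t) / P = 189.284374 / 96.593734 = 1.959593

Answer: Macaulay duration = 1.9596 years


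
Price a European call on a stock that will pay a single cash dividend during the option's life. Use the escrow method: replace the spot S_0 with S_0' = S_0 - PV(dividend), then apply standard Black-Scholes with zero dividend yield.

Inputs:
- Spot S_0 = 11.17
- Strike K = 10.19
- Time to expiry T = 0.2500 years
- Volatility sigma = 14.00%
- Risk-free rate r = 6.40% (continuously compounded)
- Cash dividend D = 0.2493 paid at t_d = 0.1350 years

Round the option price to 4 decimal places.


PV(D) = D * exp(-r * t_d) = 0.2493 * 0.99139722 = 0.24715533
S_0' = S_0 - PV(D) = 11.1700 - 0.24715533 = 10.92284467
d1 = (ln(S_0'/K) + (r + sigma^2/2)*T) / (sigma*sqrt(T)) = 1.25570843
d2 = d1 - sigma*sqrt(T) = 1.18570843
exp(-rT) = 0.98412732
N(d1) = 0.89538915; N(d2) = 0.88213127
C = S_0' * N(d1) - K * exp(-rT) * N(d2) = 10.92284467 * 0.89538915 - 10.1900 * 0.98412732 * 0.88213127 = 0.9340

Answer: Price = 0.9340


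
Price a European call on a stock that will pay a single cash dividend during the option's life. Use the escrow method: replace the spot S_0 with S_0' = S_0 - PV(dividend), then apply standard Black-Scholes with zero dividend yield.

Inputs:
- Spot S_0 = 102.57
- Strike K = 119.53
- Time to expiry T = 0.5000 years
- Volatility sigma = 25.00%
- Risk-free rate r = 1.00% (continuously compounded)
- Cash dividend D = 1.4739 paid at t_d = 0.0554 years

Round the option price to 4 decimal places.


PV(D) = D * exp(-r * t_d) = 1.4739 * 0.99944615 = 1.47308369
S_0' = S_0 - PV(D) = 102.5700 - 1.47308369 = 101.09691631
d1 = (ln(S_0'/K) + (r + sigma^2/2)*T) / (sigma*sqrt(T)) = -0.83078124
d2 = d1 - sigma*sqrt(T) = -1.00755793
exp(-rT) = 0.99501248
N(d1) = 0.20304861; N(d2) = 0.15683337
C = S_0' * N(d1) - K * exp(-rT) * N(d2) = 101.09691631 * 0.20304861 - 119.5300 * 0.99501248 * 0.15683337 = 1.8748

Answer: Price = 1.8748


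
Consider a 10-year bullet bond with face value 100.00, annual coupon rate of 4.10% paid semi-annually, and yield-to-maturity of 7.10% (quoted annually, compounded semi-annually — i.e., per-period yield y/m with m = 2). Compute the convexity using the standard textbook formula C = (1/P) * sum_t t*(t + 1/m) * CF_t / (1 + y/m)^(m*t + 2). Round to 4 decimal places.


Answer: Convexity = 72.9627

Derivation:
Coupon per period c = face * coupon_rate / m = 2.050000
Periods per year m = 2; per-period yield y/m = 0.035500
Number of cashflows N = 20
Cashflows (t years, CF_t, discount factor 1/(1+y/m)^(m*t), PV):
  t = 0.5000: CF_t = 2.050000, DF = 0.965717, PV = 1.979720
  t = 1.0000: CF_t = 2.050000, DF = 0.932609, PV = 1.911849
  t = 1.5000: CF_t = 2.050000, DF = 0.900637, PV = 1.846305
  t = 2.0000: CF_t = 2.050000, DF = 0.869760, PV = 1.783009
  t = 2.5000: CF_t = 2.050000, DF = 0.839942, PV = 1.721882
  t = 3.0000: CF_t = 2.050000, DF = 0.811147, PV = 1.662851
  t = 3.5000: CF_t = 2.050000, DF = 0.783338, PV = 1.605843
  t = 4.0000: CF_t = 2.050000, DF = 0.756483, PV = 1.550790
  t = 4.5000: CF_t = 2.050000, DF = 0.730549, PV = 1.497624
  t = 5.0000: CF_t = 2.050000, DF = 0.705503, PV = 1.446281
  t = 5.5000: CF_t = 2.050000, DF = 0.681316, PV = 1.396699
  t = 6.0000: CF_t = 2.050000, DF = 0.657959, PV = 1.348816
  t = 6.5000: CF_t = 2.050000, DF = 0.635402, PV = 1.302574
  t = 7.0000: CF_t = 2.050000, DF = 0.613619, PV = 1.257918
  t = 7.5000: CF_t = 2.050000, DF = 0.592582, PV = 1.214793
  t = 8.0000: CF_t = 2.050000, DF = 0.572267, PV = 1.173146
  t = 8.5000: CF_t = 2.050000, DF = 0.552648, PV = 1.132927
  t = 9.0000: CF_t = 2.050000, DF = 0.533701, PV = 1.094087
  t = 9.5000: CF_t = 2.050000, DF = 0.515404, PV = 1.056579
  t = 10.0000: CF_t = 102.050000, DF = 0.497735, PV = 50.793828
Price P = sum_t PV_t = 78.777523
Convexity numerator sum_t t*(t + 1/m) * CF_t / (1+y/m)^(m*t + 2):
  t = 0.5000: term = 0.923153
  t = 1.0000: term = 2.674513
  t = 1.5000: term = 5.165646
  t = 2.0000: term = 8.314253
  t = 2.5000: term = 12.043824
  t = 3.0000: term = 16.283297
  t = 3.5000: term = 20.966743
  t = 4.0000: term = 26.033067
  t = 4.5000: term = 31.425721
  t = 5.0000: term = 37.092433
  t = 5.5000: term = 42.984953
  t = 6.0000: term = 49.058812
  t = 6.5000: term = 55.273086
  t = 7.0000: term = 61.590186
  t = 7.5000: term = 67.975648
  t = 8.0000: term = 74.397941
  t = 8.5000: term = 80.828280
  t = 9.0000: term = 87.240453
  t = 9.5000: term = 93.610658
  t = 10.0000: term = 4973.934216
Convexity = (1/P) * sum = 5747.816879 / 78.777523 = 72.962650


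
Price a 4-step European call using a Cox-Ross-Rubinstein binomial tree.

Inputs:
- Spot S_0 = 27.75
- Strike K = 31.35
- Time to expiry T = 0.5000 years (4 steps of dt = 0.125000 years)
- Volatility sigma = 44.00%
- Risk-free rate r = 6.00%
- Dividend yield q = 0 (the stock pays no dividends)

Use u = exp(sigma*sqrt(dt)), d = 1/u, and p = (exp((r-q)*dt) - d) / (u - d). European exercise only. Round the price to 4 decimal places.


dt = T/N = 0.125000
u = exp(sigma*sqrt(dt)) = 1.168316; d = 1/u = 0.855933
p = (exp((r-q)*dt) - d) / (u - d) = 0.485287
Discount per step: exp(-r*dt) = 0.992528
Stock lattice S(k, i) with i counting down-moves:
  k=0: S(0,0) = 27.7500
  k=1: S(1,0) = 32.4208; S(1,1) = 23.7521
  k=2: S(2,0) = 37.8777; S(2,1) = 27.7500; S(2,2) = 20.3302
  k=3: S(3,0) = 44.2531; S(3,1) = 32.4208; S(3,2) = 23.7521; S(3,3) = 17.4013
  k=4: S(4,0) = 51.7017; S(4,1) = 37.8777; S(4,2) = 27.7500; S(4,3) = 20.3302; S(4,4) = 14.8943
Terminal payoffs V(N, i) = max(S_T - K, 0):
  V(4,0) = 20.351656; V(4,1) = 6.527710; V(4,2) = 0.000000; V(4,3) = 0.000000; V(4,4) = 0.000000
Backward induction: V(k, i) = exp(-r*dt) * [p * V(k+1, i) + (1-p) * V(k+1, i+1)].
  V(3,0) = exp(-r*dt) * [p*20.351656 + (1-p)*6.527710] = 13.137385
  V(3,1) = exp(-r*dt) * [p*6.527710 + (1-p)*0.000000] = 3.144141
  V(3,2) = exp(-r*dt) * [p*0.000000 + (1-p)*0.000000] = 0.000000
  V(3,3) = exp(-r*dt) * [p*0.000000 + (1-p)*0.000000] = 0.000000
  V(2,0) = exp(-r*dt) * [p*13.137385 + (1-p)*3.144141] = 7.933999
  V(2,1) = exp(-r*dt) * [p*3.144141 + (1-p)*0.000000] = 1.514408
  V(2,2) = exp(-r*dt) * [p*0.000000 + (1-p)*0.000000] = 0.000000
  V(1,0) = exp(-r*dt) * [p*7.933999 + (1-p)*1.514408] = 4.595157
  V(1,1) = exp(-r*dt) * [p*1.514408 + (1-p)*0.000000] = 0.729431
  V(0,0) = exp(-r*dt) * [p*4.595157 + (1-p)*0.729431] = 2.585948

Answer: Price = V(0,0) = 2.5859


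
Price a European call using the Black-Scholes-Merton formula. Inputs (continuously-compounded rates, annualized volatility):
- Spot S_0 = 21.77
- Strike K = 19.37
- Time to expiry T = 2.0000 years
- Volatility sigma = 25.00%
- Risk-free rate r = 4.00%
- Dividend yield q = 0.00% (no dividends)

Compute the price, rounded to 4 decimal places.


d1 = (ln(S/K) + (r - q + 0.5*sigma^2) * T) / (sigma * sqrt(T)) = 0.73343208
d2 = d1 - sigma * sqrt(T) = 0.37987869
exp(-rT) = 0.92311635; exp(-qT) = 1.00000000
C = S_0 * exp(-qT) * N(d1) - K * exp(-rT) * N(d2)
N(d1) = 0.76835253; N(d2) = 0.64798227
C = 21.7700 * 1.00000000 * 0.76835253 - 19.3700 * 0.92311635 * 0.64798227 = 5.1406

Answer: Price = 5.1406


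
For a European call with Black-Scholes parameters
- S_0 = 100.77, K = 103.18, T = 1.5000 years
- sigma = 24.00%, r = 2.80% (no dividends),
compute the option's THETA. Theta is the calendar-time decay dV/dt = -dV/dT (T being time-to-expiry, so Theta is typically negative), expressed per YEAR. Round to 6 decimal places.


d1 = 0.2094506167; d2 = -0.0844881524
phi(d1) = 0.3902868437; exp(-qT) = 1.0000000000; exp(-rT) = 0.9588697806
Theta = -S*exp(-qT)*phi(d1)*sigma/(2*sqrt(T)) - r*K*exp(-rT)*N(d2) + q*S*exp(-qT)*N(d1)
N(d1) = 0.5829517588; N(d2) = 0.4663341611; sqrt(T) = 1.2247448714
Term 1 = -100.7700 * 1.0000000000 * 0.3902868437 * 0.2400 / (2 * 1.2247448714) = -3.8534593930
Term 2 = -0.0280 * 103.1800 * 0.9588697806 * 0.4663341611 = -1.2918450258
Term 3 = 0 (no dividend yield, q = 0)
Theta = -3.8534593930 + (-1.2918450258) + (0.0000000000) = -5.145304

Answer: Theta = -5.145304


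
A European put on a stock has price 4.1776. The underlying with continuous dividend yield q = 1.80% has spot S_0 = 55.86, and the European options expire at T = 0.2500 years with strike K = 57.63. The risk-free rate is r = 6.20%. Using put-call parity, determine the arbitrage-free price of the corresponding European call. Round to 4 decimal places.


Put-call parity: C - P = S_0 * exp(-qT) - K * exp(-rT).
S_0 * exp(-qT) = 55.8600 * 0.99551011 = 55.60919474
K * exp(-rT) = 57.6300 * 0.98461951 = 56.74362217
C = P + S*exp(-qT) - K*exp(-rT)
C = 4.1776 + 55.60919474 - 56.74362217 = 3.0432

Answer: Call price = 3.0432


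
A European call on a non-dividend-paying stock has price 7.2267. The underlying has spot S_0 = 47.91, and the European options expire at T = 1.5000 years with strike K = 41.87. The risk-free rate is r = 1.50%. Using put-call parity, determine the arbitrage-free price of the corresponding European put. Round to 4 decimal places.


Put-call parity: C - P = S_0 * exp(-qT) - K * exp(-rT).
S_0 * exp(-qT) = 47.9100 * 1.00000000 = 47.91000000
K * exp(-rT) = 41.8700 * 0.97775124 = 40.93844430
P = C - S*exp(-qT) + K*exp(-rT)
P = 7.2267 - 47.91000000 + 40.93844430 = 0.2551

Answer: Put price = 0.2551


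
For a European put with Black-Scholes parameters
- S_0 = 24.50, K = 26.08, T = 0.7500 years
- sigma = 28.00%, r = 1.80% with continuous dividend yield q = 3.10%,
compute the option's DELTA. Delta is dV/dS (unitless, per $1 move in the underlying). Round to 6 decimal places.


Answer: Delta = -0.557022

Derivation:
d1 = -0.1766923568; d2 = -0.4191794699
phi(d1) = 0.3927631079; exp(-qT) = 0.9770181987; exp(-rT) = 0.9865907163
N(-d1) = 0.5701249776
Delta = -exp(-qT) * N(-d1) = -0.9770181987 * 0.5701249776 = -0.557022


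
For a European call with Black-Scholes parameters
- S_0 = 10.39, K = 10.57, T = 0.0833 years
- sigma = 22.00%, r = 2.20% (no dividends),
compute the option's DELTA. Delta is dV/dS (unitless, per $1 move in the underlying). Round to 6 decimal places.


Answer: Delta = 0.416874

Derivation:
d1 = -0.2098962322; d2 = -0.2733920588
phi(d1) = 0.3902503794; exp(-qT) = 1.0000000000; exp(-rT) = 0.9981690782
N(d1) = 0.4168743315
Delta = exp(-qT) * N(d1) = 1.0000000000 * 0.4168743315 = 0.416874


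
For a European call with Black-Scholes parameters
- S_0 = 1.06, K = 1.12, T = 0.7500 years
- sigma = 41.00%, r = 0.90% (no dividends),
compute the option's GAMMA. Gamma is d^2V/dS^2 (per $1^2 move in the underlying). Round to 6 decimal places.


Answer: Gamma = 1.059049

Derivation:
d1 = 0.0414783158; d2 = -0.3135920998
phi(d1) = 0.3985992477; exp(-qT) = 1.0000000000; exp(-rT) = 0.9932727301
Gamma = exp(-qT) * phi(d1) / (S * sigma * sqrt(T)) = 1.0000000000 * 0.3985992477 / (1.0600 * 0.4100 * 0.8660254038) = 1.059049


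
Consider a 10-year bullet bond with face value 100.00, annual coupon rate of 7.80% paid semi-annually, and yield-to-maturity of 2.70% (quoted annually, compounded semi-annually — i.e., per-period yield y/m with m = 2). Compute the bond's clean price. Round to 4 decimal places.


Coupon per period c = face * coupon_rate / m = 3.900000
Periods per year m = 2; per-period yield y/m = 0.013500
Number of cashflows N = 20
Cashflows (t years, CF_t, discount factor 1/(1+y/m)^(m*t), PV):
  t = 0.5000: CF_t = 3.900000, DF = 0.986680, PV = 3.848051
  t = 1.0000: CF_t = 3.900000, DF = 0.973537, PV = 3.796795
  t = 1.5000: CF_t = 3.900000, DF = 0.960569, PV = 3.746221
  t = 2.0000: CF_t = 3.900000, DF = 0.947774, PV = 3.696320
  t = 2.5000: CF_t = 3.900000, DF = 0.935150, PV = 3.647085
  t = 3.0000: CF_t = 3.900000, DF = 0.922694, PV = 3.598505
  t = 3.5000: CF_t = 3.900000, DF = 0.910403, PV = 3.550572
  t = 4.0000: CF_t = 3.900000, DF = 0.898276, PV = 3.503278
  t = 4.5000: CF_t = 3.900000, DF = 0.886311, PV = 3.456614
  t = 5.0000: CF_t = 3.900000, DF = 0.874505, PV = 3.410571
  t = 5.5000: CF_t = 3.900000, DF = 0.862857, PV = 3.365141
  t = 6.0000: CF_t = 3.900000, DF = 0.851363, PV = 3.320317
  t = 6.5000: CF_t = 3.900000, DF = 0.840023, PV = 3.276090
  t = 7.0000: CF_t = 3.900000, DF = 0.828834, PV = 3.232452
  t = 7.5000: CF_t = 3.900000, DF = 0.817794, PV = 3.189395
  t = 8.0000: CF_t = 3.900000, DF = 0.806900, PV = 3.146912
  t = 8.5000: CF_t = 3.900000, DF = 0.796152, PV = 3.104994
  t = 9.0000: CF_t = 3.900000, DF = 0.785547, PV = 3.063635
  t = 9.5000: CF_t = 3.900000, DF = 0.775084, PV = 3.022827
  t = 10.0000: CF_t = 103.900000, DF = 0.764760, PV = 79.458523
Price P = sum_t PV_t = 144.434297

Answer: Price = 144.4343


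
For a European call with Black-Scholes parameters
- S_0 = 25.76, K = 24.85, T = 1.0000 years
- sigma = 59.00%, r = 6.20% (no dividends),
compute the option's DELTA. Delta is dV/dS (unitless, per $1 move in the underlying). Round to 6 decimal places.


Answer: Delta = 0.677616

Derivation:
d1 = 0.4610426249; d2 = -0.1289573751
phi(d1) = 0.3587180109; exp(-qT) = 1.0000000000; exp(-rT) = 0.9398828868
N(d1) = 0.6776159879
Delta = exp(-qT) * N(d1) = 1.0000000000 * 0.6776159879 = 0.677616


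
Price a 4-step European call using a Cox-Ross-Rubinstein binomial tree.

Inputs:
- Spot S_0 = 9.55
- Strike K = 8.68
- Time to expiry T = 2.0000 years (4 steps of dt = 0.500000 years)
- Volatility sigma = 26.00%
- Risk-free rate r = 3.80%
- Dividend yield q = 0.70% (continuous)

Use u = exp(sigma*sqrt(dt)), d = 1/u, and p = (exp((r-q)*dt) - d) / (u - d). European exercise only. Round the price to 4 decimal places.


dt = T/N = 0.500000
u = exp(sigma*sqrt(dt)) = 1.201833; d = 1/u = 0.832062
p = (exp((r-q)*dt) - d) / (u - d) = 0.496412
Discount per step: exp(-r*dt) = 0.981179
Stock lattice S(k, i) with i counting down-moves:
  k=0: S(0,0) = 9.5500
  k=1: S(1,0) = 11.4775; S(1,1) = 7.9462
  k=2: S(2,0) = 13.7940; S(2,1) = 9.5500; S(2,2) = 6.6117
  k=3: S(3,0) = 16.5781; S(3,1) = 11.4775; S(3,2) = 7.9462; S(3,3) = 5.5014
  k=4: S(4,0) = 19.9241; S(4,1) = 13.7940; S(4,2) = 9.5500; S(4,3) = 6.6117; S(4,4) = 4.5775
Terminal payoffs V(N, i) = max(S_T - K, 0):
  V(4,0) = 11.244143; V(4,1) = 5.114041; V(4,2) = 0.870000; V(4,3) = 0.000000; V(4,4) = 0.000000
Backward induction: V(k, i) = exp(-r*dt) * [p * V(k+1, i) + (1-p) * V(k+1, i+1)].
  V(3,0) = exp(-r*dt) * [p*11.244143 + (1-p)*5.114041] = 8.003573
  V(3,1) = exp(-r*dt) * [p*5.114041 + (1-p)*0.870000] = 2.920766
  V(3,2) = exp(-r*dt) * [p*0.870000 + (1-p)*0.000000] = 0.423750
  V(3,3) = exp(-r*dt) * [p*0.000000 + (1-p)*0.000000] = 0.000000
  V(2,0) = exp(-r*dt) * [p*8.003573 + (1-p)*2.920766] = 5.341471
  V(2,1) = exp(-r*dt) * [p*2.920766 + (1-p)*0.423750] = 1.631993
  V(2,2) = exp(-r*dt) * [p*0.423750 + (1-p)*0.000000] = 0.206395
  V(1,0) = exp(-r*dt) * [p*5.341471 + (1-p)*1.631993] = 3.408049
  V(1,1) = exp(-r*dt) * [p*1.631993 + (1-p)*0.206395] = 0.896875
  V(0,0) = exp(-r*dt) * [p*3.408049 + (1-p)*0.896875] = 2.103110

Answer: Price = V(0,0) = 2.1031
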